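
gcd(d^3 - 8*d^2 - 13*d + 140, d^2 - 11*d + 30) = d - 5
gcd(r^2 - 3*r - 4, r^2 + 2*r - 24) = r - 4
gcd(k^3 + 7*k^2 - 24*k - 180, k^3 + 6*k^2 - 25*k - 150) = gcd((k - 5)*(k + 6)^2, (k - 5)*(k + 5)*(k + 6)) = k^2 + k - 30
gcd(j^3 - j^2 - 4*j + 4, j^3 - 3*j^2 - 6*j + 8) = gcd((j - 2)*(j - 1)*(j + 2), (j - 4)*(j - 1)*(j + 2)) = j^2 + j - 2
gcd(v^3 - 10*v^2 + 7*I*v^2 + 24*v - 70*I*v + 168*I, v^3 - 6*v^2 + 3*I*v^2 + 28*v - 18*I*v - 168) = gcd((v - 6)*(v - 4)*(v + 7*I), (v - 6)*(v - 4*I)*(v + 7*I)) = v^2 + v*(-6 + 7*I) - 42*I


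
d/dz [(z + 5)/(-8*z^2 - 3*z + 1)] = (-8*z^2 - 3*z + (z + 5)*(16*z + 3) + 1)/(8*z^2 + 3*z - 1)^2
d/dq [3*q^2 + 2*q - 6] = 6*q + 2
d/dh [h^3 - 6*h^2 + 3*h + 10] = 3*h^2 - 12*h + 3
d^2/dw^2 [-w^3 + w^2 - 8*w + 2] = 2 - 6*w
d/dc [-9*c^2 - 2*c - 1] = -18*c - 2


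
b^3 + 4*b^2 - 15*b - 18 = (b - 3)*(b + 1)*(b + 6)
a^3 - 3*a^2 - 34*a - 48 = (a - 8)*(a + 2)*(a + 3)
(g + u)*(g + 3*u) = g^2 + 4*g*u + 3*u^2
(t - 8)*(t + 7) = t^2 - t - 56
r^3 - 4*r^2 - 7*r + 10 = (r - 5)*(r - 1)*(r + 2)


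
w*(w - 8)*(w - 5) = w^3 - 13*w^2 + 40*w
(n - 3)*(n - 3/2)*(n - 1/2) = n^3 - 5*n^2 + 27*n/4 - 9/4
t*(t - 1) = t^2 - t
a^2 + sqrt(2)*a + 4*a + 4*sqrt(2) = (a + 4)*(a + sqrt(2))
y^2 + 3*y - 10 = (y - 2)*(y + 5)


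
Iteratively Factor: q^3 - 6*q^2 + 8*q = (q)*(q^2 - 6*q + 8) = q*(q - 2)*(q - 4)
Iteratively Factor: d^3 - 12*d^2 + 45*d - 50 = (d - 5)*(d^2 - 7*d + 10) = (d - 5)^2*(d - 2)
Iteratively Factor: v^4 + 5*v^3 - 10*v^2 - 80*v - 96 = (v + 4)*(v^3 + v^2 - 14*v - 24) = (v + 2)*(v + 4)*(v^2 - v - 12) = (v + 2)*(v + 3)*(v + 4)*(v - 4)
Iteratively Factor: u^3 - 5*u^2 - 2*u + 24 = (u - 4)*(u^2 - u - 6) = (u - 4)*(u + 2)*(u - 3)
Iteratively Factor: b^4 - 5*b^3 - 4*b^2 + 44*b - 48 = (b - 4)*(b^3 - b^2 - 8*b + 12) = (b - 4)*(b - 2)*(b^2 + b - 6) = (b - 4)*(b - 2)*(b + 3)*(b - 2)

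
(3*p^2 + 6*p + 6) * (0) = 0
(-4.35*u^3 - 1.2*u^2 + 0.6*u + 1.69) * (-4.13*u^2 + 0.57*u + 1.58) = 17.9655*u^5 + 2.4765*u^4 - 10.035*u^3 - 8.5337*u^2 + 1.9113*u + 2.6702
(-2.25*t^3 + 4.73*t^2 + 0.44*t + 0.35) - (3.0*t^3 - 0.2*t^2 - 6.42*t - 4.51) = -5.25*t^3 + 4.93*t^2 + 6.86*t + 4.86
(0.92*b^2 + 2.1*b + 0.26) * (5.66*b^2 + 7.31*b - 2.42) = 5.2072*b^4 + 18.6112*b^3 + 14.5962*b^2 - 3.1814*b - 0.6292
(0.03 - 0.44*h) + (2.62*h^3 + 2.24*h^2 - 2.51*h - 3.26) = 2.62*h^3 + 2.24*h^2 - 2.95*h - 3.23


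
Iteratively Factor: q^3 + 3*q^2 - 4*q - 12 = (q + 3)*(q^2 - 4) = (q + 2)*(q + 3)*(q - 2)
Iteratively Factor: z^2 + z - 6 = (z + 3)*(z - 2)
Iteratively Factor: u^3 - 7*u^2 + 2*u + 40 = (u - 5)*(u^2 - 2*u - 8) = (u - 5)*(u - 4)*(u + 2)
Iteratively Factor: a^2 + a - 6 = (a + 3)*(a - 2)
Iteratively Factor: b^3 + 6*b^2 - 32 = (b + 4)*(b^2 + 2*b - 8) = (b - 2)*(b + 4)*(b + 4)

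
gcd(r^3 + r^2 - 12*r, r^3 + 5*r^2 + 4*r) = r^2 + 4*r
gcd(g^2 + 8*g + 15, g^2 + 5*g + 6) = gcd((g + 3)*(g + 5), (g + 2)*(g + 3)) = g + 3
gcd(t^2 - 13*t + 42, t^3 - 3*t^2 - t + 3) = 1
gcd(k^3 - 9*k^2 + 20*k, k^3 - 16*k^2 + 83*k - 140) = k^2 - 9*k + 20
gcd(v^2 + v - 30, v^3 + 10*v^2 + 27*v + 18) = v + 6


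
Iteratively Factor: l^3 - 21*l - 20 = (l - 5)*(l^2 + 5*l + 4) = (l - 5)*(l + 4)*(l + 1)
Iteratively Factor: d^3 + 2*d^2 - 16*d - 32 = (d + 2)*(d^2 - 16) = (d + 2)*(d + 4)*(d - 4)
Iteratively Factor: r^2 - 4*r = (r)*(r - 4)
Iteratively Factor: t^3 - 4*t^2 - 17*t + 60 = (t - 5)*(t^2 + t - 12) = (t - 5)*(t - 3)*(t + 4)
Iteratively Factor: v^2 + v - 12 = (v + 4)*(v - 3)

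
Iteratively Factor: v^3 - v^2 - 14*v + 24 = (v - 3)*(v^2 + 2*v - 8) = (v - 3)*(v + 4)*(v - 2)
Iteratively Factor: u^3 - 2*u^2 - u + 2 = (u + 1)*(u^2 - 3*u + 2) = (u - 2)*(u + 1)*(u - 1)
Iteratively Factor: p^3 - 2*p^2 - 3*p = (p - 3)*(p^2 + p) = p*(p - 3)*(p + 1)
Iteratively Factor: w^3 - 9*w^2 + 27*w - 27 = (w - 3)*(w^2 - 6*w + 9) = (w - 3)^2*(w - 3)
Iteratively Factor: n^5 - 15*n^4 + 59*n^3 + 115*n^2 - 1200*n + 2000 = (n - 5)*(n^4 - 10*n^3 + 9*n^2 + 160*n - 400) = (n - 5)*(n - 4)*(n^3 - 6*n^2 - 15*n + 100) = (n - 5)*(n - 4)*(n + 4)*(n^2 - 10*n + 25) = (n - 5)^2*(n - 4)*(n + 4)*(n - 5)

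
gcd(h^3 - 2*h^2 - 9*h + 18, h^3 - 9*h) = h^2 - 9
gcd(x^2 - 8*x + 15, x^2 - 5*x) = x - 5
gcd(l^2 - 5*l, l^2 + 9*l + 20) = 1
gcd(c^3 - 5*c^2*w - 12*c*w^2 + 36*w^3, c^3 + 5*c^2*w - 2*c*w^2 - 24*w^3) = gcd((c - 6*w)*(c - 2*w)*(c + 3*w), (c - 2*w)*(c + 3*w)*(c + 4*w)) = -c^2 - c*w + 6*w^2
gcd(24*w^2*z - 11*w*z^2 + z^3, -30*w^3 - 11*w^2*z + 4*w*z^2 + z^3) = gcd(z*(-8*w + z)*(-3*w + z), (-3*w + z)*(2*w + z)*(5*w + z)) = -3*w + z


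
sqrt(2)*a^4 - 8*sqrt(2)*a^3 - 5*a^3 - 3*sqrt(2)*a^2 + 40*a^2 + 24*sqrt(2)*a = a*(a - 8)*(a - 3*sqrt(2))*(sqrt(2)*a + 1)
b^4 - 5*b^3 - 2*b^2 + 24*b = b*(b - 4)*(b - 3)*(b + 2)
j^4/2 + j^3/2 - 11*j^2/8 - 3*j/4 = j*(j/2 + 1)*(j - 3/2)*(j + 1/2)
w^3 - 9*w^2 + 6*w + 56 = (w - 7)*(w - 4)*(w + 2)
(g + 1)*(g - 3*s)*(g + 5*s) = g^3 + 2*g^2*s + g^2 - 15*g*s^2 + 2*g*s - 15*s^2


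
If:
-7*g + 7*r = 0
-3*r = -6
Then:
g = 2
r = 2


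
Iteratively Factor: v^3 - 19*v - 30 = (v + 2)*(v^2 - 2*v - 15) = (v + 2)*(v + 3)*(v - 5)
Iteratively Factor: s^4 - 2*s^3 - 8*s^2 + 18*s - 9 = (s - 1)*(s^3 - s^2 - 9*s + 9) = (s - 3)*(s - 1)*(s^2 + 2*s - 3) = (s - 3)*(s - 1)^2*(s + 3)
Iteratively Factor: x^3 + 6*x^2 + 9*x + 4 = (x + 4)*(x^2 + 2*x + 1) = (x + 1)*(x + 4)*(x + 1)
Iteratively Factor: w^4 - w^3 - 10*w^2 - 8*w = (w - 4)*(w^3 + 3*w^2 + 2*w) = (w - 4)*(w + 1)*(w^2 + 2*w) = (w - 4)*(w + 1)*(w + 2)*(w)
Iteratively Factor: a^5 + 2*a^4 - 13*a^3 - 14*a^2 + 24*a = (a + 4)*(a^4 - 2*a^3 - 5*a^2 + 6*a) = a*(a + 4)*(a^3 - 2*a^2 - 5*a + 6) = a*(a - 1)*(a + 4)*(a^2 - a - 6) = a*(a - 1)*(a + 2)*(a + 4)*(a - 3)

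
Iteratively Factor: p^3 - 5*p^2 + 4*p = (p - 1)*(p^2 - 4*p) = p*(p - 1)*(p - 4)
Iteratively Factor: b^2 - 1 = (b + 1)*(b - 1)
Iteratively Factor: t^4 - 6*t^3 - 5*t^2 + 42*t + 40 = (t + 2)*(t^3 - 8*t^2 + 11*t + 20) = (t - 4)*(t + 2)*(t^2 - 4*t - 5) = (t - 5)*(t - 4)*(t + 2)*(t + 1)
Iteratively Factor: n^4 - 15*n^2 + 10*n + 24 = (n - 2)*(n^3 + 2*n^2 - 11*n - 12) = (n - 2)*(n + 4)*(n^2 - 2*n - 3) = (n - 3)*(n - 2)*(n + 4)*(n + 1)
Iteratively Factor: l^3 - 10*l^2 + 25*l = (l)*(l^2 - 10*l + 25) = l*(l - 5)*(l - 5)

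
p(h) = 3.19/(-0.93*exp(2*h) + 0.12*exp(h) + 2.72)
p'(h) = 3.19*(1.86*exp(2*h) - 0.12*exp(h))/(-0.93*exp(2*h) + 0.12*exp(h) + 2.72)^2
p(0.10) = 1.86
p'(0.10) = 2.32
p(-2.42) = 1.17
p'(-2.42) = 0.00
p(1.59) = -0.17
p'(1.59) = 0.39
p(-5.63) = 1.17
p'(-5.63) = -0.00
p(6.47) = -0.00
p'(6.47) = 0.00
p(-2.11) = 1.17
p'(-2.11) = 0.01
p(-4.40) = 1.17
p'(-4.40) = -0.00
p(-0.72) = 1.25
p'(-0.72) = 0.19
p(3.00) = -0.00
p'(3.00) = 0.02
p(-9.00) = 1.17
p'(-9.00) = 0.00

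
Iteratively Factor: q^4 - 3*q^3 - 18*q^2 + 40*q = (q - 2)*(q^3 - q^2 - 20*q) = q*(q - 2)*(q^2 - q - 20) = q*(q - 5)*(q - 2)*(q + 4)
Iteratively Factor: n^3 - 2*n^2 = (n - 2)*(n^2) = n*(n - 2)*(n)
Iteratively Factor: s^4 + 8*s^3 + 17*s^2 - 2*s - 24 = (s + 2)*(s^3 + 6*s^2 + 5*s - 12) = (s + 2)*(s + 3)*(s^2 + 3*s - 4) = (s - 1)*(s + 2)*(s + 3)*(s + 4)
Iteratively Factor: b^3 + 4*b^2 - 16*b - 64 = (b + 4)*(b^2 - 16) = (b - 4)*(b + 4)*(b + 4)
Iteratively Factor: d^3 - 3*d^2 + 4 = (d - 2)*(d^2 - d - 2) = (d - 2)^2*(d + 1)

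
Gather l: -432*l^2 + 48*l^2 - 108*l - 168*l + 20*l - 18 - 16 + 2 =-384*l^2 - 256*l - 32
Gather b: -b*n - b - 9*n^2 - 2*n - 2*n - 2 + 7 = b*(-n - 1) - 9*n^2 - 4*n + 5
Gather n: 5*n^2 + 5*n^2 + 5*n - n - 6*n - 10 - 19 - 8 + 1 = 10*n^2 - 2*n - 36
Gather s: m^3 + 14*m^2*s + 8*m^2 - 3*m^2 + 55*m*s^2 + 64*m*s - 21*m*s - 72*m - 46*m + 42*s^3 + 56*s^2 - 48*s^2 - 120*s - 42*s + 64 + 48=m^3 + 5*m^2 - 118*m + 42*s^3 + s^2*(55*m + 8) + s*(14*m^2 + 43*m - 162) + 112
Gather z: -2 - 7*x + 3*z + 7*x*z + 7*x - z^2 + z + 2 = -z^2 + z*(7*x + 4)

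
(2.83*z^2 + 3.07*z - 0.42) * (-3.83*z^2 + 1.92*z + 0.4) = -10.8389*z^4 - 6.3245*z^3 + 8.635*z^2 + 0.4216*z - 0.168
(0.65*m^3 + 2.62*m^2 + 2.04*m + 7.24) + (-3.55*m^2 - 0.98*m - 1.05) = 0.65*m^3 - 0.93*m^2 + 1.06*m + 6.19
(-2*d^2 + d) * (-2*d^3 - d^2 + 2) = 4*d^5 - d^3 - 4*d^2 + 2*d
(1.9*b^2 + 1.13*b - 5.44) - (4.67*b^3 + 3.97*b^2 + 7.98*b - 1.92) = -4.67*b^3 - 2.07*b^2 - 6.85*b - 3.52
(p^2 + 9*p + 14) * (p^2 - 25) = p^4 + 9*p^3 - 11*p^2 - 225*p - 350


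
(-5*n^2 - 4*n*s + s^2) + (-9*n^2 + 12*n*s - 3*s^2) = -14*n^2 + 8*n*s - 2*s^2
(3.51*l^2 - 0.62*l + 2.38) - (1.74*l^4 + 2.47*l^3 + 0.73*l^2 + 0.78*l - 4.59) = -1.74*l^4 - 2.47*l^3 + 2.78*l^2 - 1.4*l + 6.97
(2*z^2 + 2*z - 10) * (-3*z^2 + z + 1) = -6*z^4 - 4*z^3 + 34*z^2 - 8*z - 10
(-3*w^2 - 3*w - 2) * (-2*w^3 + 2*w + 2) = 6*w^5 + 6*w^4 - 2*w^3 - 12*w^2 - 10*w - 4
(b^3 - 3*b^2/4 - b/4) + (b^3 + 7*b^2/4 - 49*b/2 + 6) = 2*b^3 + b^2 - 99*b/4 + 6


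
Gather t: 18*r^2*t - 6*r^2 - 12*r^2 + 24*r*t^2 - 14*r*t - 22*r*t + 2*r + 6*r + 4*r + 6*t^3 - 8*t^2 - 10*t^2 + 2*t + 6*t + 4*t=-18*r^2 + 12*r + 6*t^3 + t^2*(24*r - 18) + t*(18*r^2 - 36*r + 12)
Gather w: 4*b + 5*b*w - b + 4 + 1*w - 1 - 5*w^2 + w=3*b - 5*w^2 + w*(5*b + 2) + 3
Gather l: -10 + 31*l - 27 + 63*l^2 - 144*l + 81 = 63*l^2 - 113*l + 44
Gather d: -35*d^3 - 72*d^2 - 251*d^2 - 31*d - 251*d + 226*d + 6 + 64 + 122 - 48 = -35*d^3 - 323*d^2 - 56*d + 144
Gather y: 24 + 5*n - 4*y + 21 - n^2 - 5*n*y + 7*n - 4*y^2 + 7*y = -n^2 + 12*n - 4*y^2 + y*(3 - 5*n) + 45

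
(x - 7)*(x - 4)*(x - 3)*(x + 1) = x^4 - 13*x^3 + 47*x^2 - 23*x - 84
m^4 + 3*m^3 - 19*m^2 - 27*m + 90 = (m - 3)*(m - 2)*(m + 3)*(m + 5)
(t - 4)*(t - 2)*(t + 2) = t^3 - 4*t^2 - 4*t + 16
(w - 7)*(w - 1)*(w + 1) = w^3 - 7*w^2 - w + 7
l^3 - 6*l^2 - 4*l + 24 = (l - 6)*(l - 2)*(l + 2)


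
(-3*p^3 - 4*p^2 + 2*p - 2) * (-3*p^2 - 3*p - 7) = 9*p^5 + 21*p^4 + 27*p^3 + 28*p^2 - 8*p + 14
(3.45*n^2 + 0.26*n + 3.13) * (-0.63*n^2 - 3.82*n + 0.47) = -2.1735*n^4 - 13.3428*n^3 - 1.3436*n^2 - 11.8344*n + 1.4711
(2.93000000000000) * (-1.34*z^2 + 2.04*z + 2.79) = -3.9262*z^2 + 5.9772*z + 8.1747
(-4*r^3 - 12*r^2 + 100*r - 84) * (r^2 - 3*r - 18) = -4*r^5 + 208*r^3 - 168*r^2 - 1548*r + 1512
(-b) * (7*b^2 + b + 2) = -7*b^3 - b^2 - 2*b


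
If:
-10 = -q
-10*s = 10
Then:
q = 10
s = -1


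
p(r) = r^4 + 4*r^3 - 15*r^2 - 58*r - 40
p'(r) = 4*r^3 + 12*r^2 - 30*r - 58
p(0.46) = -69.42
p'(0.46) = -68.87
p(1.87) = -162.53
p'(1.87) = -45.98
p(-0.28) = -25.02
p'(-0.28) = -48.75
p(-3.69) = -45.80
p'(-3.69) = 15.12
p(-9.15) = 3180.08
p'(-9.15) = -1843.07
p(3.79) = -51.19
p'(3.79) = 218.43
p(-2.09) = -1.74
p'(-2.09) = 20.60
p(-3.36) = -38.74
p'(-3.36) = 26.54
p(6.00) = 1232.00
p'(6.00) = 1058.00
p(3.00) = -160.00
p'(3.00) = 68.00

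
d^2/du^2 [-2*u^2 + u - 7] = -4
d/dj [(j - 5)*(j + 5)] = 2*j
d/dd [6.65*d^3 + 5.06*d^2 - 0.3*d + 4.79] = 19.95*d^2 + 10.12*d - 0.3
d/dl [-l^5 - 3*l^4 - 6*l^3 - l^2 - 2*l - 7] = -5*l^4 - 12*l^3 - 18*l^2 - 2*l - 2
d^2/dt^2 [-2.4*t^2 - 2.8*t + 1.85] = -4.80000000000000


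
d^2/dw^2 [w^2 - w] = 2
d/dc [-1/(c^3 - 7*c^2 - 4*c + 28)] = (3*c^2 - 14*c - 4)/(c^3 - 7*c^2 - 4*c + 28)^2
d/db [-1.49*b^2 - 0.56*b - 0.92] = -2.98*b - 0.56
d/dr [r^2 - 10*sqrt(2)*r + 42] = 2*r - 10*sqrt(2)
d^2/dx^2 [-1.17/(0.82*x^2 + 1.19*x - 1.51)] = (1.573416*x^2 + 2.283372*x - 1.17*(1.64*x + 1.19)*(3.28*x + 2.38) - 2.897388)/(0.82*x^2 + 1.19*x - 1.51)^3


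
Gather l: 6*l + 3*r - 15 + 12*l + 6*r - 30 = 18*l + 9*r - 45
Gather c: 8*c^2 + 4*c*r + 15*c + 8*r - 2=8*c^2 + c*(4*r + 15) + 8*r - 2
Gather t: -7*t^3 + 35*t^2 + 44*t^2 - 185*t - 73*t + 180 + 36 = -7*t^3 + 79*t^2 - 258*t + 216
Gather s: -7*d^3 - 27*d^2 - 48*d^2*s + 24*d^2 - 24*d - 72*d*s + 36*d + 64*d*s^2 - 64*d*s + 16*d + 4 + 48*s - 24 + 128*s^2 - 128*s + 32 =-7*d^3 - 3*d^2 + 28*d + s^2*(64*d + 128) + s*(-48*d^2 - 136*d - 80) + 12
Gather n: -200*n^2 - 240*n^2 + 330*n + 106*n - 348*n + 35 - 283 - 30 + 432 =-440*n^2 + 88*n + 154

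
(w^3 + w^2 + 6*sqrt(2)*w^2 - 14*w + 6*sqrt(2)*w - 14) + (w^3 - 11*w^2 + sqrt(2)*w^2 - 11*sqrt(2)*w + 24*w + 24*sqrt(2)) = 2*w^3 - 10*w^2 + 7*sqrt(2)*w^2 - 5*sqrt(2)*w + 10*w - 14 + 24*sqrt(2)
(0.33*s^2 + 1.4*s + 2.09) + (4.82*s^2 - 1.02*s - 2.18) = 5.15*s^2 + 0.38*s - 0.0900000000000003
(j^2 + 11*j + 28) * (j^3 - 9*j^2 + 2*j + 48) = j^5 + 2*j^4 - 69*j^3 - 182*j^2 + 584*j + 1344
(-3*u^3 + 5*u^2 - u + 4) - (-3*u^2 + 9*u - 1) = -3*u^3 + 8*u^2 - 10*u + 5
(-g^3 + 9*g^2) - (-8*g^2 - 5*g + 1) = -g^3 + 17*g^2 + 5*g - 1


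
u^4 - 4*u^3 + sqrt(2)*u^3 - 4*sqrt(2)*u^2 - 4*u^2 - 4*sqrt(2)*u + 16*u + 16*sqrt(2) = (u - 4)*(u - 2)*(u + 2)*(u + sqrt(2))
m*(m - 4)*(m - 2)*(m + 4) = m^4 - 2*m^3 - 16*m^2 + 32*m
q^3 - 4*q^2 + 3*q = q*(q - 3)*(q - 1)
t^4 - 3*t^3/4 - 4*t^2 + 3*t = t*(t - 2)*(t - 3/4)*(t + 2)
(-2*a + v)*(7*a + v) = -14*a^2 + 5*a*v + v^2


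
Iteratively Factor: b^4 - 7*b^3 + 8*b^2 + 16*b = (b)*(b^3 - 7*b^2 + 8*b + 16) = b*(b - 4)*(b^2 - 3*b - 4) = b*(b - 4)^2*(b + 1)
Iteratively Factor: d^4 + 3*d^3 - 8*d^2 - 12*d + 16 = (d - 2)*(d^3 + 5*d^2 + 2*d - 8) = (d - 2)*(d + 2)*(d^2 + 3*d - 4) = (d - 2)*(d - 1)*(d + 2)*(d + 4)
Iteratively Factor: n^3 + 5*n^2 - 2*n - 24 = (n + 4)*(n^2 + n - 6) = (n - 2)*(n + 4)*(n + 3)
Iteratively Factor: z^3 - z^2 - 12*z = (z)*(z^2 - z - 12) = z*(z - 4)*(z + 3)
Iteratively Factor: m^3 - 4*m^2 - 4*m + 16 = (m - 2)*(m^2 - 2*m - 8) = (m - 2)*(m + 2)*(m - 4)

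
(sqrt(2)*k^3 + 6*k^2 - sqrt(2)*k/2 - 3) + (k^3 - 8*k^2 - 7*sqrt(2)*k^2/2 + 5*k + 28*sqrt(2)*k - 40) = k^3 + sqrt(2)*k^3 - 7*sqrt(2)*k^2/2 - 2*k^2 + 5*k + 55*sqrt(2)*k/2 - 43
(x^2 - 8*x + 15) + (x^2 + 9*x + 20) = 2*x^2 + x + 35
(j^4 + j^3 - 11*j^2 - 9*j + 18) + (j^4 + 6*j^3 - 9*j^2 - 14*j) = 2*j^4 + 7*j^3 - 20*j^2 - 23*j + 18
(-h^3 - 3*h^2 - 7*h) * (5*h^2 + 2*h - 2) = -5*h^5 - 17*h^4 - 39*h^3 - 8*h^2 + 14*h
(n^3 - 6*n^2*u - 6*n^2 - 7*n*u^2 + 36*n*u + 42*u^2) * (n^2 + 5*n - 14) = n^5 - 6*n^4*u - n^4 - 7*n^3*u^2 + 6*n^3*u - 44*n^3 + 7*n^2*u^2 + 264*n^2*u + 84*n^2 + 308*n*u^2 - 504*n*u - 588*u^2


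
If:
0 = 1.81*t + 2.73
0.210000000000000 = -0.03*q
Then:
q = -7.00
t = -1.51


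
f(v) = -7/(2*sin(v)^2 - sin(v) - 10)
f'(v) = -7*(-4*sin(v)*cos(v) + cos(v))/(2*sin(v)^2 - sin(v) - 10)^2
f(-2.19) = 0.89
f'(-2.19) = 0.28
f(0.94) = 0.74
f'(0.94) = 0.10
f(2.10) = 0.75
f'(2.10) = -0.10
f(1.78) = 0.77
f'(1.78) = -0.05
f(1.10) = 0.75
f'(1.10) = 0.09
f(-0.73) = 0.83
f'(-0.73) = -0.27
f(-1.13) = 0.94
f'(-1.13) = -0.25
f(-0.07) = 0.71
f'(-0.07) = -0.09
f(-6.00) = 0.69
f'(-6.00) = 0.01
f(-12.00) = 0.70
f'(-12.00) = 0.07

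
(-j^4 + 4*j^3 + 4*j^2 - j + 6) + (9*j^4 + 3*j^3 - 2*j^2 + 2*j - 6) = 8*j^4 + 7*j^3 + 2*j^2 + j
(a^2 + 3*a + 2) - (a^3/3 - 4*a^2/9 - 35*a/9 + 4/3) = -a^3/3 + 13*a^2/9 + 62*a/9 + 2/3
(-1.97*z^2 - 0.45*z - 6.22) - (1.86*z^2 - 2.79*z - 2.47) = -3.83*z^2 + 2.34*z - 3.75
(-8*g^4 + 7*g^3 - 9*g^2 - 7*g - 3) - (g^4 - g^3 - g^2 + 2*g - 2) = -9*g^4 + 8*g^3 - 8*g^2 - 9*g - 1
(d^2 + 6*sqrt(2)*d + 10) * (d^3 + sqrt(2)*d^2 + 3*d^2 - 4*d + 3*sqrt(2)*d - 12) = d^5 + 3*d^4 + 7*sqrt(2)*d^4 + 18*d^3 + 21*sqrt(2)*d^3 - 14*sqrt(2)*d^2 + 54*d^2 - 42*sqrt(2)*d - 40*d - 120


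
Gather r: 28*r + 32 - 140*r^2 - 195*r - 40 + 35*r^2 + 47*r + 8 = -105*r^2 - 120*r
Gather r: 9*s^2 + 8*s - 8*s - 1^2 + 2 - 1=9*s^2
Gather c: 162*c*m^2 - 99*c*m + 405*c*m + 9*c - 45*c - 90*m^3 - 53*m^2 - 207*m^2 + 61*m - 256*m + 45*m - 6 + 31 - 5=c*(162*m^2 + 306*m - 36) - 90*m^3 - 260*m^2 - 150*m + 20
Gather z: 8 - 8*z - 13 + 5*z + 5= -3*z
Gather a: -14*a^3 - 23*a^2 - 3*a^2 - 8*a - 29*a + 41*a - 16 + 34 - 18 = -14*a^3 - 26*a^2 + 4*a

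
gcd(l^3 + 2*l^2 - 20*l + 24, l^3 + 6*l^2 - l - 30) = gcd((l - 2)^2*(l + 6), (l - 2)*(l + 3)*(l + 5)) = l - 2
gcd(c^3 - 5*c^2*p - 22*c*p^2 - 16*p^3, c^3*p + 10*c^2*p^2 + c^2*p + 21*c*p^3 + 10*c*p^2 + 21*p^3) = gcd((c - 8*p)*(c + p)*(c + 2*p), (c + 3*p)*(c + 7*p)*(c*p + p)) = 1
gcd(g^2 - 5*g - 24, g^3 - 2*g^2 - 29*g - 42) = g + 3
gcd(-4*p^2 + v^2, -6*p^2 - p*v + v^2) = 2*p + v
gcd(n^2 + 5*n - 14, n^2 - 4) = n - 2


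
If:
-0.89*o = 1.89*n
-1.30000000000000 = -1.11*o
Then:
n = -0.55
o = 1.17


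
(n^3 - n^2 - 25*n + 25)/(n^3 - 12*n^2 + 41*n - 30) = (n + 5)/(n - 6)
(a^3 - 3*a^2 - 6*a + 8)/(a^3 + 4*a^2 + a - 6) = (a - 4)/(a + 3)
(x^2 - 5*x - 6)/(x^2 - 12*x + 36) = (x + 1)/(x - 6)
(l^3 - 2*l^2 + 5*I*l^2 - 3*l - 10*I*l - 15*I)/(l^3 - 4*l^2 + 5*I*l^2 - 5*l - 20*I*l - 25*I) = (l - 3)/(l - 5)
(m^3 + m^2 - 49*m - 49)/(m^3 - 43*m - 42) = (m + 7)/(m + 6)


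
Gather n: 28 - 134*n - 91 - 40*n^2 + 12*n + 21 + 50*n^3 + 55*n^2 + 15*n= 50*n^3 + 15*n^2 - 107*n - 42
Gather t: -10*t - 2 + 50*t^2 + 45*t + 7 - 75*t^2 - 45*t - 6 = -25*t^2 - 10*t - 1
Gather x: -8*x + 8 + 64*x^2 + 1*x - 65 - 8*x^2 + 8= 56*x^2 - 7*x - 49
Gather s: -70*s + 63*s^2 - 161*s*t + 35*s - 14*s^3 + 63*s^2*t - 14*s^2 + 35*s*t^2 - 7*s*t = -14*s^3 + s^2*(63*t + 49) + s*(35*t^2 - 168*t - 35)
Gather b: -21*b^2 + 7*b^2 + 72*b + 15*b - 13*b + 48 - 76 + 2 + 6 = -14*b^2 + 74*b - 20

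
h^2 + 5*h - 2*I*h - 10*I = (h + 5)*(h - 2*I)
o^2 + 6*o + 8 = (o + 2)*(o + 4)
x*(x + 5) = x^2 + 5*x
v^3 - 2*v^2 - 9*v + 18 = (v - 3)*(v - 2)*(v + 3)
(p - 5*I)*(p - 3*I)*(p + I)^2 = p^4 - 6*I*p^3 - 22*I*p + 15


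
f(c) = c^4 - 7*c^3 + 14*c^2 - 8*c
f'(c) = 4*c^3 - 21*c^2 + 28*c - 8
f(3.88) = -2.52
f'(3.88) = 18.14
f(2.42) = -2.28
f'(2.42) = -6.53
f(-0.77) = 18.01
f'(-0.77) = -43.84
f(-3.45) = 623.35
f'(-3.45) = -518.81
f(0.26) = -1.25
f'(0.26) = -2.07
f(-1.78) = 108.11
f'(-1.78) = -146.94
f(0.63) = -1.08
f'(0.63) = 2.31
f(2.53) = -3.02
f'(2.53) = -6.80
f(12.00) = 10560.00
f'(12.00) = 4216.00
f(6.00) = 240.00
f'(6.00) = 268.00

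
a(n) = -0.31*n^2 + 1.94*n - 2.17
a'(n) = 1.94 - 0.62*n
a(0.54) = -1.21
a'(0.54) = 1.61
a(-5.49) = -22.16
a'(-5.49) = 5.34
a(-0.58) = -3.40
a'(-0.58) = 2.30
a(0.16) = -1.87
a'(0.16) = 1.84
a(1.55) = 0.09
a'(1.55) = 0.98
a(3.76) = 0.74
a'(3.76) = -0.39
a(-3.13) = -11.28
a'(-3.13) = 3.88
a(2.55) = 0.76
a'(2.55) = 0.36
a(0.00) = -2.17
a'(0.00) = 1.94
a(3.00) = 0.86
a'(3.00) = 0.08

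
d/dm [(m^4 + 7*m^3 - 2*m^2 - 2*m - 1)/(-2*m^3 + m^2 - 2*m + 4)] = (-2*m^6 + 2*m^5 - 3*m^4 - 20*m^3 + 84*m^2 - 14*m - 10)/(4*m^6 - 4*m^5 + 9*m^4 - 20*m^3 + 12*m^2 - 16*m + 16)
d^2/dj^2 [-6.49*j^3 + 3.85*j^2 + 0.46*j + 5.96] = 7.7 - 38.94*j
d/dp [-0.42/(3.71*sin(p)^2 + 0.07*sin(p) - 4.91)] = (3.1164*sin(p) + 0.0294)*cos(p)/(3.71*sin(p)^2 + 0.07*sin(p) - 4.91)^2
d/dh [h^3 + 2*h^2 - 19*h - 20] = 3*h^2 + 4*h - 19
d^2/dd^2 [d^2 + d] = 2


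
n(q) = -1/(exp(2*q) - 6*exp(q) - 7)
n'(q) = -(-2*exp(2*q) + 6*exp(q))/(exp(2*q) - 6*exp(q) - 7)^2 = 2*(exp(q) - 3)*exp(q)/(-exp(2*q) + 6*exp(q) + 7)^2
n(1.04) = 0.06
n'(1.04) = -0.00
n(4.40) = -0.00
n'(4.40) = 0.00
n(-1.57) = 0.12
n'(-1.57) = -0.02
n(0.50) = 0.07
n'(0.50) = -0.02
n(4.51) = -0.00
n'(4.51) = 0.00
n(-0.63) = 0.10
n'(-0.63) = -0.03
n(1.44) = 0.07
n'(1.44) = 0.05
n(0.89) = 0.06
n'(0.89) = -0.01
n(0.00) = 0.08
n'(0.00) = -0.03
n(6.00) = 0.00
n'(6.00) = 0.00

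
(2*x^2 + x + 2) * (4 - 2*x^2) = -4*x^4 - 2*x^3 + 4*x^2 + 4*x + 8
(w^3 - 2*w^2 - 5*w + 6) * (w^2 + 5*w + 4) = w^5 + 3*w^4 - 11*w^3 - 27*w^2 + 10*w + 24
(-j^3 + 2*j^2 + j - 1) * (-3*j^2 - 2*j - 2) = 3*j^5 - 4*j^4 - 5*j^3 - 3*j^2 + 2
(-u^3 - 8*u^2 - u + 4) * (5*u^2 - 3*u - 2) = -5*u^5 - 37*u^4 + 21*u^3 + 39*u^2 - 10*u - 8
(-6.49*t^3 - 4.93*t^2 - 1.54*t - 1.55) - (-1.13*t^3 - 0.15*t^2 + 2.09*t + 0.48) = -5.36*t^3 - 4.78*t^2 - 3.63*t - 2.03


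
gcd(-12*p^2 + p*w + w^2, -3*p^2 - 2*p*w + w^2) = 3*p - w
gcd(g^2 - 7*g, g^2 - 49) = g - 7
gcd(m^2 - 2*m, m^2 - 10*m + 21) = 1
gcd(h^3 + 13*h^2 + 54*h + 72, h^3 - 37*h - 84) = h^2 + 7*h + 12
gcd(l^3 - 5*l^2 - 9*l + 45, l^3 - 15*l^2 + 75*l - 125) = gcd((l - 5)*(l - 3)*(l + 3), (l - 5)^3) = l - 5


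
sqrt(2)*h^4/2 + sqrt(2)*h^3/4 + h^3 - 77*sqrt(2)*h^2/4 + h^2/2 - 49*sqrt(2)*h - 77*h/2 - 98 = (h - 7)*(h + 7/2)*(h + 4)*(sqrt(2)*h/2 + 1)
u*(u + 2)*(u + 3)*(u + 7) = u^4 + 12*u^3 + 41*u^2 + 42*u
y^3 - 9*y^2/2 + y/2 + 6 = (y - 4)*(y - 3/2)*(y + 1)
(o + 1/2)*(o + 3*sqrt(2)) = o^2 + o/2 + 3*sqrt(2)*o + 3*sqrt(2)/2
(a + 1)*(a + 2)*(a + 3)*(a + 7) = a^4 + 13*a^3 + 53*a^2 + 83*a + 42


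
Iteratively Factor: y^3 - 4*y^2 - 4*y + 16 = (y + 2)*(y^2 - 6*y + 8) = (y - 4)*(y + 2)*(y - 2)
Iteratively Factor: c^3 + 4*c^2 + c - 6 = (c + 2)*(c^2 + 2*c - 3) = (c + 2)*(c + 3)*(c - 1)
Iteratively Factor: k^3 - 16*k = (k - 4)*(k^2 + 4*k) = (k - 4)*(k + 4)*(k)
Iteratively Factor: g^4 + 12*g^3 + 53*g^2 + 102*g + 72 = (g + 2)*(g^3 + 10*g^2 + 33*g + 36) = (g + 2)*(g + 3)*(g^2 + 7*g + 12) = (g + 2)*(g + 3)^2*(g + 4)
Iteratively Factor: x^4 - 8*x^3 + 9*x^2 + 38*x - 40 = (x - 1)*(x^3 - 7*x^2 + 2*x + 40) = (x - 1)*(x + 2)*(x^2 - 9*x + 20) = (x - 4)*(x - 1)*(x + 2)*(x - 5)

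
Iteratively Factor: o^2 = (o)*(o)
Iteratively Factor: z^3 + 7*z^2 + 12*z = (z + 4)*(z^2 + 3*z) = (z + 3)*(z + 4)*(z)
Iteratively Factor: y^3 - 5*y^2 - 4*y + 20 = (y + 2)*(y^2 - 7*y + 10) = (y - 5)*(y + 2)*(y - 2)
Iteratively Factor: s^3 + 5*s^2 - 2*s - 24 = (s + 4)*(s^2 + s - 6) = (s + 3)*(s + 4)*(s - 2)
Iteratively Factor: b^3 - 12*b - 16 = (b + 2)*(b^2 - 2*b - 8) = (b - 4)*(b + 2)*(b + 2)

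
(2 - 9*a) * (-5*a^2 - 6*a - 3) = 45*a^3 + 44*a^2 + 15*a - 6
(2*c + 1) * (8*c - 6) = 16*c^2 - 4*c - 6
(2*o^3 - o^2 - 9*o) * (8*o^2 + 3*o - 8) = 16*o^5 - 2*o^4 - 91*o^3 - 19*o^2 + 72*o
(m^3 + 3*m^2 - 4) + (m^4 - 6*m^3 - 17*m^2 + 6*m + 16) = m^4 - 5*m^3 - 14*m^2 + 6*m + 12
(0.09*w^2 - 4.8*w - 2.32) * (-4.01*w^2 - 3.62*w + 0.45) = -0.3609*w^4 + 18.9222*w^3 + 26.7197*w^2 + 6.2384*w - 1.044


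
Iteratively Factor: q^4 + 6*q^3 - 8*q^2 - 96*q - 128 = (q + 4)*(q^3 + 2*q^2 - 16*q - 32) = (q + 2)*(q + 4)*(q^2 - 16) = (q + 2)*(q + 4)^2*(q - 4)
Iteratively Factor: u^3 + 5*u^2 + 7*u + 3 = (u + 3)*(u^2 + 2*u + 1) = (u + 1)*(u + 3)*(u + 1)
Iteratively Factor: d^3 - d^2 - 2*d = (d - 2)*(d^2 + d) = d*(d - 2)*(d + 1)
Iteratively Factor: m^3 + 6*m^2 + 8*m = (m)*(m^2 + 6*m + 8) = m*(m + 2)*(m + 4)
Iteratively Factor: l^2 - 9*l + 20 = (l - 4)*(l - 5)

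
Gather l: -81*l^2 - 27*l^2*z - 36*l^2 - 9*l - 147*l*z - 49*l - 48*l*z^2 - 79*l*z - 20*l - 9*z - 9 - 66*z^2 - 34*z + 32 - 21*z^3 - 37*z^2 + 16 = l^2*(-27*z - 117) + l*(-48*z^2 - 226*z - 78) - 21*z^3 - 103*z^2 - 43*z + 39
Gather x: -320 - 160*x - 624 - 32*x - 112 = -192*x - 1056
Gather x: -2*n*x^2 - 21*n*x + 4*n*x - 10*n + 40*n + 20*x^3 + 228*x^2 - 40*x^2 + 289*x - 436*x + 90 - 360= 30*n + 20*x^3 + x^2*(188 - 2*n) + x*(-17*n - 147) - 270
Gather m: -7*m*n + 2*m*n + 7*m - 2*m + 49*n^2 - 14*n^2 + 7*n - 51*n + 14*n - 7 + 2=m*(5 - 5*n) + 35*n^2 - 30*n - 5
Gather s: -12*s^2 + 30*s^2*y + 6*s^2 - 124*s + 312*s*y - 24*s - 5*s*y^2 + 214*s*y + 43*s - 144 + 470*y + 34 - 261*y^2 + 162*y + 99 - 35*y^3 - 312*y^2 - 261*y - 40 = s^2*(30*y - 6) + s*(-5*y^2 + 526*y - 105) - 35*y^3 - 573*y^2 + 371*y - 51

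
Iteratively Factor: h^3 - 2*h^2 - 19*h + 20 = (h - 1)*(h^2 - h - 20) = (h - 5)*(h - 1)*(h + 4)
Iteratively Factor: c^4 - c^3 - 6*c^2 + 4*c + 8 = (c + 2)*(c^3 - 3*c^2 + 4) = (c - 2)*(c + 2)*(c^2 - c - 2) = (c - 2)*(c + 1)*(c + 2)*(c - 2)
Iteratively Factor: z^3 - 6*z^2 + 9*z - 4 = (z - 1)*(z^2 - 5*z + 4) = (z - 1)^2*(z - 4)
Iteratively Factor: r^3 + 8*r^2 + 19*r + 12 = (r + 4)*(r^2 + 4*r + 3) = (r + 3)*(r + 4)*(r + 1)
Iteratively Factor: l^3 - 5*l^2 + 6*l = (l)*(l^2 - 5*l + 6) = l*(l - 3)*(l - 2)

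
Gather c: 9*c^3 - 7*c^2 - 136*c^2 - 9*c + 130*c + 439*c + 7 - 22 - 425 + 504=9*c^3 - 143*c^2 + 560*c + 64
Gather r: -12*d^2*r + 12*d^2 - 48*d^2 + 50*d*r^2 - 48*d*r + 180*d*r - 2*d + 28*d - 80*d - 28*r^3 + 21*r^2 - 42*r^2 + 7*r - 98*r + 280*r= -36*d^2 - 54*d - 28*r^3 + r^2*(50*d - 21) + r*(-12*d^2 + 132*d + 189)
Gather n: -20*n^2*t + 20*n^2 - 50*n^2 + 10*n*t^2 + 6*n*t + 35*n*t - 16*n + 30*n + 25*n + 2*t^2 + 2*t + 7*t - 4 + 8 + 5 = n^2*(-20*t - 30) + n*(10*t^2 + 41*t + 39) + 2*t^2 + 9*t + 9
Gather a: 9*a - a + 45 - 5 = 8*a + 40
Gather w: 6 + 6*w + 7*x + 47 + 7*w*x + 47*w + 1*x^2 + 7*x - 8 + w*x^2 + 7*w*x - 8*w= w*(x^2 + 14*x + 45) + x^2 + 14*x + 45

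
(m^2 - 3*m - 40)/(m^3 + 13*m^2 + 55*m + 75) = (m - 8)/(m^2 + 8*m + 15)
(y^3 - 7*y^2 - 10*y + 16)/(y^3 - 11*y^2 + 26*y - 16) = (y + 2)/(y - 2)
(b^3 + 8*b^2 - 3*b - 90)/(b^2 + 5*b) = b + 3 - 18/b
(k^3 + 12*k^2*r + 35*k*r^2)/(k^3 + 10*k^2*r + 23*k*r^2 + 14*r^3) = k*(k + 5*r)/(k^2 + 3*k*r + 2*r^2)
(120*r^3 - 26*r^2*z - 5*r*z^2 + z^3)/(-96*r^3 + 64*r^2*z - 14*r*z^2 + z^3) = (5*r + z)/(-4*r + z)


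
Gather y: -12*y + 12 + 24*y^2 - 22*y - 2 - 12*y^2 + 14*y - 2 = 12*y^2 - 20*y + 8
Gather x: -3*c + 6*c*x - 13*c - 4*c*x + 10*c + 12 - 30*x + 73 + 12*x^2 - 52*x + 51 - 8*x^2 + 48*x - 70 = -6*c + 4*x^2 + x*(2*c - 34) + 66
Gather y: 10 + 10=20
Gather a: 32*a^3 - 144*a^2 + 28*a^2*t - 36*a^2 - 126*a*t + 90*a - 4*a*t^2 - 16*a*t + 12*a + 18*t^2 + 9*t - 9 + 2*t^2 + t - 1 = 32*a^3 + a^2*(28*t - 180) + a*(-4*t^2 - 142*t + 102) + 20*t^2 + 10*t - 10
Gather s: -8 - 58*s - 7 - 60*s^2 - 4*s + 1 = -60*s^2 - 62*s - 14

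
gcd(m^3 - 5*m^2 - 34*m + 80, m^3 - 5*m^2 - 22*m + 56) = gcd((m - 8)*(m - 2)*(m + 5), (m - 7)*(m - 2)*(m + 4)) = m - 2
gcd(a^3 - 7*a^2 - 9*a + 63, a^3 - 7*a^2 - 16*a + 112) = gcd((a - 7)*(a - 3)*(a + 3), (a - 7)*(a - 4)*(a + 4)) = a - 7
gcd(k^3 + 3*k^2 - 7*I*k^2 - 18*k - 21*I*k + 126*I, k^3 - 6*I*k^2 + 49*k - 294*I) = k - 7*I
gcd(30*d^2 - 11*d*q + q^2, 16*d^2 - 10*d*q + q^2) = 1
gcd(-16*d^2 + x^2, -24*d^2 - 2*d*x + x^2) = 4*d + x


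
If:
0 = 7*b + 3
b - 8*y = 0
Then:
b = -3/7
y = -3/56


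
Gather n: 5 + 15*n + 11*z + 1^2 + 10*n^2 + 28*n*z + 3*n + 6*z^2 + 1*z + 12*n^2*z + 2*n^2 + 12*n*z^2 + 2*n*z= n^2*(12*z + 12) + n*(12*z^2 + 30*z + 18) + 6*z^2 + 12*z + 6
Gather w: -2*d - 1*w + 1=-2*d - w + 1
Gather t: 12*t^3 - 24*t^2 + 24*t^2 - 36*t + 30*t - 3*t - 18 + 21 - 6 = 12*t^3 - 9*t - 3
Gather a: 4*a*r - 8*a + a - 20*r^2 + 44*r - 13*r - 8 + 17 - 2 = a*(4*r - 7) - 20*r^2 + 31*r + 7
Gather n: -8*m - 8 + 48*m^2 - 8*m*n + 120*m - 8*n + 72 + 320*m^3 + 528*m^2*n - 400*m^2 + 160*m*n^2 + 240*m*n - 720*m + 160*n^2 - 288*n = 320*m^3 - 352*m^2 - 608*m + n^2*(160*m + 160) + n*(528*m^2 + 232*m - 296) + 64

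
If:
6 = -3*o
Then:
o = -2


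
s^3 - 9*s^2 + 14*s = s*(s - 7)*(s - 2)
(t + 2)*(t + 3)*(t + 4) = t^3 + 9*t^2 + 26*t + 24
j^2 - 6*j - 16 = (j - 8)*(j + 2)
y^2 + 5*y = y*(y + 5)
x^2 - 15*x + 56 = (x - 8)*(x - 7)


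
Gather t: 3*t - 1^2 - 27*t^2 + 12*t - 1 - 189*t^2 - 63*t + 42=-216*t^2 - 48*t + 40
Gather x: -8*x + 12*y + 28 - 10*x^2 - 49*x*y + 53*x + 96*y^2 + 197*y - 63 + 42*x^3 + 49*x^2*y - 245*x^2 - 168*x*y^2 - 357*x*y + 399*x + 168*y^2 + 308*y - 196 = 42*x^3 + x^2*(49*y - 255) + x*(-168*y^2 - 406*y + 444) + 264*y^2 + 517*y - 231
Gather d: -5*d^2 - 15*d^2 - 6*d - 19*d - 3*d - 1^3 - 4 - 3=-20*d^2 - 28*d - 8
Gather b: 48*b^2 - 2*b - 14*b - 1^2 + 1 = 48*b^2 - 16*b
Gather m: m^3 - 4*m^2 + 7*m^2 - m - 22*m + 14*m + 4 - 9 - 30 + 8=m^3 + 3*m^2 - 9*m - 27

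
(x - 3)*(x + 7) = x^2 + 4*x - 21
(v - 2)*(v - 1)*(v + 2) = v^3 - v^2 - 4*v + 4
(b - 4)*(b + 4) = b^2 - 16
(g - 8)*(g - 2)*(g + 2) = g^3 - 8*g^2 - 4*g + 32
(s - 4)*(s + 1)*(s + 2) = s^3 - s^2 - 10*s - 8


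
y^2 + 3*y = y*(y + 3)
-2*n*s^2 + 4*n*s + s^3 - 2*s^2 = s*(-2*n + s)*(s - 2)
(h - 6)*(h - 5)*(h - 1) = h^3 - 12*h^2 + 41*h - 30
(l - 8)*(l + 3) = l^2 - 5*l - 24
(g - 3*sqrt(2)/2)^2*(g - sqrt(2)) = g^3 - 4*sqrt(2)*g^2 + 21*g/2 - 9*sqrt(2)/2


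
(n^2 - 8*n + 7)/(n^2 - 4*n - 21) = (n - 1)/(n + 3)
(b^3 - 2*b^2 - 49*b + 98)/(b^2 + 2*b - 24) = (b^3 - 2*b^2 - 49*b + 98)/(b^2 + 2*b - 24)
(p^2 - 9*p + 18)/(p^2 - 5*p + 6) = (p - 6)/(p - 2)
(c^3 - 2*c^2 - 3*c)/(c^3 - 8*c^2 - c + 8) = c*(c - 3)/(c^2 - 9*c + 8)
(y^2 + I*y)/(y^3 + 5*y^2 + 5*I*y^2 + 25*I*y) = (y + I)/(y^2 + 5*y*(1 + I) + 25*I)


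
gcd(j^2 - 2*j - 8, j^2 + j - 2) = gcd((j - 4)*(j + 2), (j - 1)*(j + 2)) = j + 2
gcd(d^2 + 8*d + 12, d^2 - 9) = 1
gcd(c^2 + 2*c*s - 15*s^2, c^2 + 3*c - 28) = 1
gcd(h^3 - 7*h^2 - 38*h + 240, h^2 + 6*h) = h + 6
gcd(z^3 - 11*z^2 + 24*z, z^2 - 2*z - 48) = z - 8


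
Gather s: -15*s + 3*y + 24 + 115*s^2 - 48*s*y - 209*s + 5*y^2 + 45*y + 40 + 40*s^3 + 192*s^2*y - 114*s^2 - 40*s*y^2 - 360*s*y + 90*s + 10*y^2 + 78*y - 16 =40*s^3 + s^2*(192*y + 1) + s*(-40*y^2 - 408*y - 134) + 15*y^2 + 126*y + 48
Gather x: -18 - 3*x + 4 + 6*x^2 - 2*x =6*x^2 - 5*x - 14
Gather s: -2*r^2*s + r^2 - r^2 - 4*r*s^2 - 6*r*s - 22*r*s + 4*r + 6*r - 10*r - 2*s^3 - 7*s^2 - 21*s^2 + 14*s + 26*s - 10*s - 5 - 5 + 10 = -2*s^3 + s^2*(-4*r - 28) + s*(-2*r^2 - 28*r + 30)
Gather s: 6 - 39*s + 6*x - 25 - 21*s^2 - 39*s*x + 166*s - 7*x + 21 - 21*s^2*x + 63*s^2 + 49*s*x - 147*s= s^2*(42 - 21*x) + s*(10*x - 20) - x + 2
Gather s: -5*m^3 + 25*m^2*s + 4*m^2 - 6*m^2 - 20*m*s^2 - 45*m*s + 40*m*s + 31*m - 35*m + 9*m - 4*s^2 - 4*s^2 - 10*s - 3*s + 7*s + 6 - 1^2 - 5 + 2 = -5*m^3 - 2*m^2 + 5*m + s^2*(-20*m - 8) + s*(25*m^2 - 5*m - 6) + 2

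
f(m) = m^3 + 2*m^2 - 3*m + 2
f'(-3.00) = 12.00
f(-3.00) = 2.00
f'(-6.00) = 81.00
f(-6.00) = -124.00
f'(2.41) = 24.06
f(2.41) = 20.38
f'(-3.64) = 22.19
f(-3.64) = -8.81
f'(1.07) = 4.71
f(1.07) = 2.30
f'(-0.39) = -4.10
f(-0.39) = 3.41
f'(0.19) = -2.13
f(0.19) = 1.51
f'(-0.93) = -4.13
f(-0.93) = 5.72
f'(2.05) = 17.81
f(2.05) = 12.87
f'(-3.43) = 18.57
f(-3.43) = -4.53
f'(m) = 3*m^2 + 4*m - 3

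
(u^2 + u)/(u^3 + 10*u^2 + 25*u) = (u + 1)/(u^2 + 10*u + 25)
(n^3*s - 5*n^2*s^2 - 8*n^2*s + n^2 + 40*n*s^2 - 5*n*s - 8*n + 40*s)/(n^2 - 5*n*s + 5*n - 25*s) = (n^2*s - 8*n*s + n - 8)/(n + 5)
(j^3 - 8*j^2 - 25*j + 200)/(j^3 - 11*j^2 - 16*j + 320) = (j - 5)/(j - 8)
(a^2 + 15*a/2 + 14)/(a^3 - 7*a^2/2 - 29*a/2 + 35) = (a + 4)/(a^2 - 7*a + 10)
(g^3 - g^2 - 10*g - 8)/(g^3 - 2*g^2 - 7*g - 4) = (g + 2)/(g + 1)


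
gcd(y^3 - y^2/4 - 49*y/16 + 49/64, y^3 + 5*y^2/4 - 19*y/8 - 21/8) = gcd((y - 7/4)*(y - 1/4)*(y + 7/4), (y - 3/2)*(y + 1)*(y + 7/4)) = y + 7/4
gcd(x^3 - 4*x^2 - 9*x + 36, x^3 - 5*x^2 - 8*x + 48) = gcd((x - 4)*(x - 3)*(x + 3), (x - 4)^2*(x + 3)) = x^2 - x - 12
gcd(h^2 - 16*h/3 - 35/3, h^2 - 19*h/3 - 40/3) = h + 5/3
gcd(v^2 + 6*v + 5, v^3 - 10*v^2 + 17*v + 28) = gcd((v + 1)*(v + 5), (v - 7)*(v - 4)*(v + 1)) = v + 1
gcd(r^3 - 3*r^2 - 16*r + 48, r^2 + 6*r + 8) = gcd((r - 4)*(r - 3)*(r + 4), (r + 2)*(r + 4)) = r + 4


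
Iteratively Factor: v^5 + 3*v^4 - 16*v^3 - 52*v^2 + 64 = (v - 1)*(v^4 + 4*v^3 - 12*v^2 - 64*v - 64) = (v - 1)*(v + 4)*(v^3 - 12*v - 16) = (v - 4)*(v - 1)*(v + 4)*(v^2 + 4*v + 4) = (v - 4)*(v - 1)*(v + 2)*(v + 4)*(v + 2)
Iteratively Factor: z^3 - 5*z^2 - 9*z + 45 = (z - 5)*(z^2 - 9) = (z - 5)*(z + 3)*(z - 3)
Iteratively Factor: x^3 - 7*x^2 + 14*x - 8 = (x - 4)*(x^2 - 3*x + 2) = (x - 4)*(x - 1)*(x - 2)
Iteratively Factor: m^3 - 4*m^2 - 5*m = (m + 1)*(m^2 - 5*m) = m*(m + 1)*(m - 5)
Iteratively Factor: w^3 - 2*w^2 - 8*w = (w)*(w^2 - 2*w - 8) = w*(w - 4)*(w + 2)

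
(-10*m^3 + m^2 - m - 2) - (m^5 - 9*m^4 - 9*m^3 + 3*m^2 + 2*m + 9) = -m^5 + 9*m^4 - m^3 - 2*m^2 - 3*m - 11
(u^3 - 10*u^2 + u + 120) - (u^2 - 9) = u^3 - 11*u^2 + u + 129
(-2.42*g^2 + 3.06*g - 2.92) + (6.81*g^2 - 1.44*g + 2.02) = 4.39*g^2 + 1.62*g - 0.9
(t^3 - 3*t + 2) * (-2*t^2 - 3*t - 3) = -2*t^5 - 3*t^4 + 3*t^3 + 5*t^2 + 3*t - 6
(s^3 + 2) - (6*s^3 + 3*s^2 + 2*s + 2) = -5*s^3 - 3*s^2 - 2*s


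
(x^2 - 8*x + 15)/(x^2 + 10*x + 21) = (x^2 - 8*x + 15)/(x^2 + 10*x + 21)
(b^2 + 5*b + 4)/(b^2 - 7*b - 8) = (b + 4)/(b - 8)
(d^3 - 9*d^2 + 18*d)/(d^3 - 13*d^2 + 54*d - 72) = d/(d - 4)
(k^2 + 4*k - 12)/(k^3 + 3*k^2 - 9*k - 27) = (k^2 + 4*k - 12)/(k^3 + 3*k^2 - 9*k - 27)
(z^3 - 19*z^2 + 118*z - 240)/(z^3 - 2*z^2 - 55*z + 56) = (z^2 - 11*z + 30)/(z^2 + 6*z - 7)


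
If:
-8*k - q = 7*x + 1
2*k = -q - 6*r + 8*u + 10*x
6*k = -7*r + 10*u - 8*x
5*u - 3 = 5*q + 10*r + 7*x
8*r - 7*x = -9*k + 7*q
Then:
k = -8541/121133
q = -40856/121133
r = -27634/121133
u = -25834/121133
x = -1707/121133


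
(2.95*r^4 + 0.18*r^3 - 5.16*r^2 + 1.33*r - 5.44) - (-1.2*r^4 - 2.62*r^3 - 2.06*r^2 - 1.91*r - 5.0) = 4.15*r^4 + 2.8*r^3 - 3.1*r^2 + 3.24*r - 0.44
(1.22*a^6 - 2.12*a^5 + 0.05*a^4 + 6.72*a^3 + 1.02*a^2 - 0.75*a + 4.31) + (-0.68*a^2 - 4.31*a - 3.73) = 1.22*a^6 - 2.12*a^5 + 0.05*a^4 + 6.72*a^3 + 0.34*a^2 - 5.06*a + 0.58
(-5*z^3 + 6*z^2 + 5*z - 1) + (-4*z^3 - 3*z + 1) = -9*z^3 + 6*z^2 + 2*z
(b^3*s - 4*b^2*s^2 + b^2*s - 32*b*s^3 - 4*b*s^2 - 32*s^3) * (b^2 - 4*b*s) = b^5*s - 8*b^4*s^2 + b^4*s - 16*b^3*s^3 - 8*b^3*s^2 + 128*b^2*s^4 - 16*b^2*s^3 + 128*b*s^4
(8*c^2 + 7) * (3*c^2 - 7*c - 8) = 24*c^4 - 56*c^3 - 43*c^2 - 49*c - 56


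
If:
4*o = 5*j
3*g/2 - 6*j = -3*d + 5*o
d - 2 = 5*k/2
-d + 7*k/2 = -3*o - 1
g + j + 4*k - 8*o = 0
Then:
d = -81/7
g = 260/7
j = 12/7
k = -38/7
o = 15/7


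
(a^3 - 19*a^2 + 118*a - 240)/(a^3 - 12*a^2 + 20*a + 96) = (a - 5)/(a + 2)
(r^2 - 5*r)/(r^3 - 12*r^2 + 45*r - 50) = r/(r^2 - 7*r + 10)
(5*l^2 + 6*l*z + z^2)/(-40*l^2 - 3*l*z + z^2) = (l + z)/(-8*l + z)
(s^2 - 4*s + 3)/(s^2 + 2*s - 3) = (s - 3)/(s + 3)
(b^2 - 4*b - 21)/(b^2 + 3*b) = (b - 7)/b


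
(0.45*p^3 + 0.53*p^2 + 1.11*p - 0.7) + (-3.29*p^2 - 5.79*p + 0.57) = 0.45*p^3 - 2.76*p^2 - 4.68*p - 0.13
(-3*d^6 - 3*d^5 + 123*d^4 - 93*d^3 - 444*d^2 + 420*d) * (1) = -3*d^6 - 3*d^5 + 123*d^4 - 93*d^3 - 444*d^2 + 420*d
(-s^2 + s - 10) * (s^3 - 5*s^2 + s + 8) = -s^5 + 6*s^4 - 16*s^3 + 43*s^2 - 2*s - 80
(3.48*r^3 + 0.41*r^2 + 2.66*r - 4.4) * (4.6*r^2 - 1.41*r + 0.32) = 16.008*r^5 - 3.0208*r^4 + 12.7715*r^3 - 23.8594*r^2 + 7.0552*r - 1.408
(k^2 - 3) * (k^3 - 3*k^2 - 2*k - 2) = k^5 - 3*k^4 - 5*k^3 + 7*k^2 + 6*k + 6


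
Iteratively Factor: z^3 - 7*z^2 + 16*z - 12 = (z - 2)*(z^2 - 5*z + 6) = (z - 3)*(z - 2)*(z - 2)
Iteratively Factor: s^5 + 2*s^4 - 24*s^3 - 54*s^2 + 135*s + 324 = (s - 3)*(s^4 + 5*s^3 - 9*s^2 - 81*s - 108) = (s - 3)*(s + 3)*(s^3 + 2*s^2 - 15*s - 36) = (s - 4)*(s - 3)*(s + 3)*(s^2 + 6*s + 9) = (s - 4)*(s - 3)*(s + 3)^2*(s + 3)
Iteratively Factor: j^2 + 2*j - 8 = (j - 2)*(j + 4)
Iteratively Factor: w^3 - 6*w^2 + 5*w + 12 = (w - 4)*(w^2 - 2*w - 3) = (w - 4)*(w - 3)*(w + 1)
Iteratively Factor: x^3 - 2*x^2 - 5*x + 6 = (x - 1)*(x^2 - x - 6) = (x - 3)*(x - 1)*(x + 2)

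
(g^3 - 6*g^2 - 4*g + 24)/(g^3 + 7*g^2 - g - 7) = (g^3 - 6*g^2 - 4*g + 24)/(g^3 + 7*g^2 - g - 7)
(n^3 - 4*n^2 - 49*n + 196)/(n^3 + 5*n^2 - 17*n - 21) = (n^2 - 11*n + 28)/(n^2 - 2*n - 3)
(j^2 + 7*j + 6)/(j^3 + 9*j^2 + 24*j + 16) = (j + 6)/(j^2 + 8*j + 16)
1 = 1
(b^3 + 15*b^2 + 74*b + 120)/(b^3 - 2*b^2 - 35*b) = (b^2 + 10*b + 24)/(b*(b - 7))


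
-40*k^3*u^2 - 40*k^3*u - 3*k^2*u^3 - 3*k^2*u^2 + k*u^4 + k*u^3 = u*(-8*k + u)*(5*k + u)*(k*u + k)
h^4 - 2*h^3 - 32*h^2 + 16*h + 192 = (h - 6)*(h + 4)*(h - 2*sqrt(2))*(h + 2*sqrt(2))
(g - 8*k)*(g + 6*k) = g^2 - 2*g*k - 48*k^2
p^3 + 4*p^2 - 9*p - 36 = (p - 3)*(p + 3)*(p + 4)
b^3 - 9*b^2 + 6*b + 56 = (b - 7)*(b - 4)*(b + 2)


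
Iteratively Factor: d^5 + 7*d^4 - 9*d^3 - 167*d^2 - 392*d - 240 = (d + 3)*(d^4 + 4*d^3 - 21*d^2 - 104*d - 80) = (d + 3)*(d + 4)*(d^3 - 21*d - 20) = (d + 1)*(d + 3)*(d + 4)*(d^2 - d - 20) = (d + 1)*(d + 3)*(d + 4)^2*(d - 5)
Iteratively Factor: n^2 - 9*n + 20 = (n - 5)*(n - 4)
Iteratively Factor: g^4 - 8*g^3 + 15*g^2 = (g - 3)*(g^3 - 5*g^2) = g*(g - 3)*(g^2 - 5*g) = g*(g - 5)*(g - 3)*(g)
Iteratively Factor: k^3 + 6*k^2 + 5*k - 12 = (k - 1)*(k^2 + 7*k + 12) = (k - 1)*(k + 4)*(k + 3)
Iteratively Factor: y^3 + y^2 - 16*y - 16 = (y + 4)*(y^2 - 3*y - 4) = (y - 4)*(y + 4)*(y + 1)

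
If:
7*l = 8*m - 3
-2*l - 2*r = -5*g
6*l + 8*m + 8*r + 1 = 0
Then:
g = 2*r/13 - 8/65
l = -8*r/13 - 4/13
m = 11/104 - 7*r/13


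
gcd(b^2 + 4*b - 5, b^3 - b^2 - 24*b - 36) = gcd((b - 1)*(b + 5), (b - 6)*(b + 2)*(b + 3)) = 1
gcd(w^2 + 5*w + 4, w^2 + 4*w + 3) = w + 1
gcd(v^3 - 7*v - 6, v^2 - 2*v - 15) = 1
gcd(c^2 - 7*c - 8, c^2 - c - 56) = c - 8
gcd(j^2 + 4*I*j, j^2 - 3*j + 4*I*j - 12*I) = j + 4*I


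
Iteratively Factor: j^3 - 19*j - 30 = (j + 3)*(j^2 - 3*j - 10) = (j + 2)*(j + 3)*(j - 5)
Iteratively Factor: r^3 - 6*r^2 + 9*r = (r)*(r^2 - 6*r + 9) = r*(r - 3)*(r - 3)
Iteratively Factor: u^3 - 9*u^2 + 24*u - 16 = (u - 4)*(u^2 - 5*u + 4) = (u - 4)^2*(u - 1)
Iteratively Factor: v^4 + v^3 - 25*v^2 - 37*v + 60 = (v + 4)*(v^3 - 3*v^2 - 13*v + 15) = (v + 3)*(v + 4)*(v^2 - 6*v + 5) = (v - 5)*(v + 3)*(v + 4)*(v - 1)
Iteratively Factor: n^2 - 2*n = (n - 2)*(n)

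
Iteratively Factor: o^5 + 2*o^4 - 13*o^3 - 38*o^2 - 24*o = (o + 1)*(o^4 + o^3 - 14*o^2 - 24*o) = (o + 1)*(o + 3)*(o^3 - 2*o^2 - 8*o) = (o - 4)*(o + 1)*(o + 3)*(o^2 + 2*o) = o*(o - 4)*(o + 1)*(o + 3)*(o + 2)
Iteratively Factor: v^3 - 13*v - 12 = (v - 4)*(v^2 + 4*v + 3) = (v - 4)*(v + 1)*(v + 3)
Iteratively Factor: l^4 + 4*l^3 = (l)*(l^3 + 4*l^2) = l^2*(l^2 + 4*l) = l^3*(l + 4)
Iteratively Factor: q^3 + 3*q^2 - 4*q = (q)*(q^2 + 3*q - 4) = q*(q + 4)*(q - 1)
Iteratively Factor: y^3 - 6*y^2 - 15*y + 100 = (y - 5)*(y^2 - y - 20) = (y - 5)^2*(y + 4)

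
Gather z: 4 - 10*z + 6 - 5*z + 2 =12 - 15*z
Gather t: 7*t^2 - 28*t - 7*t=7*t^2 - 35*t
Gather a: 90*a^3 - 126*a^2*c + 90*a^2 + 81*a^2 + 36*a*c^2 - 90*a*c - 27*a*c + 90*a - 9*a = 90*a^3 + a^2*(171 - 126*c) + a*(36*c^2 - 117*c + 81)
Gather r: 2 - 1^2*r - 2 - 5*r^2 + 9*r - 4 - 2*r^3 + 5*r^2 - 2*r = -2*r^3 + 6*r - 4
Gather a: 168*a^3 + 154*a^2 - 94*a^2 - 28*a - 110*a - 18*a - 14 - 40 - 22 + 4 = 168*a^3 + 60*a^2 - 156*a - 72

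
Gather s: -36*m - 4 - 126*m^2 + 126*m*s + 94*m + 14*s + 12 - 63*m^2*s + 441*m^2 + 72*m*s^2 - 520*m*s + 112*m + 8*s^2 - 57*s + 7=315*m^2 + 170*m + s^2*(72*m + 8) + s*(-63*m^2 - 394*m - 43) + 15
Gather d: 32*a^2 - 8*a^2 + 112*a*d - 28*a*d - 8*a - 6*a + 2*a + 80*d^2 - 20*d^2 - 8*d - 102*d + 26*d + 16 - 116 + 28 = 24*a^2 - 12*a + 60*d^2 + d*(84*a - 84) - 72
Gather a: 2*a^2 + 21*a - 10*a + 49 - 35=2*a^2 + 11*a + 14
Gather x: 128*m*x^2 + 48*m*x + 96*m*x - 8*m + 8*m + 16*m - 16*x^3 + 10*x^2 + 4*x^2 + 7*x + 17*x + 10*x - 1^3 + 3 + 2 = 16*m - 16*x^3 + x^2*(128*m + 14) + x*(144*m + 34) + 4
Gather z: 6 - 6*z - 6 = -6*z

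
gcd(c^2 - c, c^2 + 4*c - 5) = c - 1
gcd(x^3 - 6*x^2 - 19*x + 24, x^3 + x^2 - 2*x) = x - 1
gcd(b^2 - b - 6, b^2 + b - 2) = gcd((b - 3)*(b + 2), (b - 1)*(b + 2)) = b + 2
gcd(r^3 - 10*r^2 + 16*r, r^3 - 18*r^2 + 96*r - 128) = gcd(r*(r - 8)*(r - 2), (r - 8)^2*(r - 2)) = r^2 - 10*r + 16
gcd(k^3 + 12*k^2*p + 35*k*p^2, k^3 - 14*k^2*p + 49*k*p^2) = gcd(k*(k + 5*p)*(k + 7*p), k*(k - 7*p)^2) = k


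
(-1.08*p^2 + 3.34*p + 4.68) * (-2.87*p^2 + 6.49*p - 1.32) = 3.0996*p^4 - 16.595*p^3 + 9.6706*p^2 + 25.9644*p - 6.1776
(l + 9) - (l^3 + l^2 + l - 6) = -l^3 - l^2 + 15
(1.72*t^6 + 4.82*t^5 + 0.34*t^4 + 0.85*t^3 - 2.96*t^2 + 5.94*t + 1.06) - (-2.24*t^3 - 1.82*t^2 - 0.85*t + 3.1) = 1.72*t^6 + 4.82*t^5 + 0.34*t^4 + 3.09*t^3 - 1.14*t^2 + 6.79*t - 2.04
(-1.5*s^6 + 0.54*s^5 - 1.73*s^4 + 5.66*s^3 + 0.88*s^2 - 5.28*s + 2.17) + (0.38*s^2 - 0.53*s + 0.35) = -1.5*s^6 + 0.54*s^5 - 1.73*s^4 + 5.66*s^3 + 1.26*s^2 - 5.81*s + 2.52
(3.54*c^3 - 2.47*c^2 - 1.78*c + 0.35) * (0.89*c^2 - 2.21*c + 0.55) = 3.1506*c^5 - 10.0217*c^4 + 5.8215*c^3 + 2.8868*c^2 - 1.7525*c + 0.1925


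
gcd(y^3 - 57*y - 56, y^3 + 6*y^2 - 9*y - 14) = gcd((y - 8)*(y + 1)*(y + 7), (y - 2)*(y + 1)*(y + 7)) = y^2 + 8*y + 7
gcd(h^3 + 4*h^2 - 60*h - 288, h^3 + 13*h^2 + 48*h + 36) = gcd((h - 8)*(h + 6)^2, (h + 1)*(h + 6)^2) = h^2 + 12*h + 36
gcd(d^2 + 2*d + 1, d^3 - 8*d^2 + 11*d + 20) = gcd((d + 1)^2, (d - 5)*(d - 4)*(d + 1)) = d + 1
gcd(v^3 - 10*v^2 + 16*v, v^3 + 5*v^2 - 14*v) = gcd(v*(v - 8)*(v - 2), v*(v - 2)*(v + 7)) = v^2 - 2*v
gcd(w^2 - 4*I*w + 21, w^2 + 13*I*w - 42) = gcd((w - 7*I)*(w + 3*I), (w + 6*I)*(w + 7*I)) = 1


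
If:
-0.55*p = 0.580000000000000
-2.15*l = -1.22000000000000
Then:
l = 0.57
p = -1.05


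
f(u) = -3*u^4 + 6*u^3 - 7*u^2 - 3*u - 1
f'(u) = -12*u^3 + 18*u^2 - 14*u - 3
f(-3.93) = -1177.15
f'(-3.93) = 1058.41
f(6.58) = -4238.21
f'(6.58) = -2734.47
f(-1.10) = -18.55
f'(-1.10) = 50.15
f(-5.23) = -3279.66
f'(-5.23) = 2279.24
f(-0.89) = -9.99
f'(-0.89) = 32.18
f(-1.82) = -87.81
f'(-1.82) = 154.45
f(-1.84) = -90.94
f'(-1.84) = 158.45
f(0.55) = -4.04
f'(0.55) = -7.25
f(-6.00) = -5419.00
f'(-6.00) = 3321.00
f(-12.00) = -73549.00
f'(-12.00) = 23493.00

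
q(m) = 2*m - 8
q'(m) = 2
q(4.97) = 1.94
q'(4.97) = 2.00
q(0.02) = -7.96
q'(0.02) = 2.00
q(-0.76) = -9.52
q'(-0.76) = 2.00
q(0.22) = -7.56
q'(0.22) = 2.00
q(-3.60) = -15.20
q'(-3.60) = 2.00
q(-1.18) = -10.36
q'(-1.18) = 2.00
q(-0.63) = -9.26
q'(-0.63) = 2.00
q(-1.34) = -10.68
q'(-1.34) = 2.00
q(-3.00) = -14.00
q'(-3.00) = 2.00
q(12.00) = 16.00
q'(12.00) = 2.00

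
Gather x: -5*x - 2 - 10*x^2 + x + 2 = -10*x^2 - 4*x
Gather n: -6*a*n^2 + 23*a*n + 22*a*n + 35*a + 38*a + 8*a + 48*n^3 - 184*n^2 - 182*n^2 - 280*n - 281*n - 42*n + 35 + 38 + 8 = 81*a + 48*n^3 + n^2*(-6*a - 366) + n*(45*a - 603) + 81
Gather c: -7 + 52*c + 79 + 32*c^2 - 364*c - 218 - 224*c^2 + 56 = -192*c^2 - 312*c - 90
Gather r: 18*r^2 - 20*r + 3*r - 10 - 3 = 18*r^2 - 17*r - 13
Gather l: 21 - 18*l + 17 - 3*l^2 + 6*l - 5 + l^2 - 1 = -2*l^2 - 12*l + 32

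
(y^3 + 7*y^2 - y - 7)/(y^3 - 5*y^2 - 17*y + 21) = (y^2 + 8*y + 7)/(y^2 - 4*y - 21)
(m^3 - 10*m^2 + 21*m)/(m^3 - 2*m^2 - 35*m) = (m - 3)/(m + 5)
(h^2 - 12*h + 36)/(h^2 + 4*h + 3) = (h^2 - 12*h + 36)/(h^2 + 4*h + 3)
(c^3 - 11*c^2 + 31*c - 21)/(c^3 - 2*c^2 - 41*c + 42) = (c - 3)/(c + 6)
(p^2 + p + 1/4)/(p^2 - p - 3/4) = (2*p + 1)/(2*p - 3)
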